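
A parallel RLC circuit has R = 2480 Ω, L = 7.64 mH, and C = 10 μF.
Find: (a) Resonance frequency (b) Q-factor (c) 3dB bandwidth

Step 1 — Resonance: ω₀ = 1/√(LC) = 1/√(0.00764·1e-05) = 3618 rad/s.
Step 2 — f₀ = ω₀/(2π) = 575.8 Hz.
Step 3 — Parallel Q: Q = R/(ω₀L) = 2480/(3618·0.00764) = 89.72.
Step 4 — Bandwidth: Δω = ω₀/Q = 40.32 rad/s; BW = Δω/(2π) = 6.418 Hz.

(a) f₀ = 575.8 Hz  (b) Q = 89.72  (c) BW = 6.418 Hz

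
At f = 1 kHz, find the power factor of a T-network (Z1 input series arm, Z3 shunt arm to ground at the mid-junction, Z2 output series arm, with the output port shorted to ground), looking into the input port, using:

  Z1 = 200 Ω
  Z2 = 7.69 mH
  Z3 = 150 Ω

Step 1 — Angular frequency: ω = 2π·f = 2π·1000 = 6283 rad/s.
Step 2 — Component impedances:
  Z1: Z = R = 200 Ω
  Z2: Z = jωL = j·6283·0.00769 = 0 + j48.32 Ω
  Z3: Z = R = 150 Ω
Step 3 — With the output port shorted to ground, the output series arm Z2 runs from the junction to ground; the shunt arm Z3 also runs from the junction to ground. They appear in parallel: Z3 || Z2 = 14.1 + j43.78 Ω.
Step 4 — Series with input arm Z1: Z_in = Z1 + (Z3 || Z2) = 214.1 + j43.78 Ω = 218.5∠11.6° Ω.
Step 5 — Power factor: PF = cos(φ) = Re(Z)/|Z| = 214.1/218.53 = 0.9797.
Step 6 — Type: Im(Z) = 43.78 ⇒ lagging (phase φ = 11.6°).

PF = 0.9797 (lagging, φ = 11.6°)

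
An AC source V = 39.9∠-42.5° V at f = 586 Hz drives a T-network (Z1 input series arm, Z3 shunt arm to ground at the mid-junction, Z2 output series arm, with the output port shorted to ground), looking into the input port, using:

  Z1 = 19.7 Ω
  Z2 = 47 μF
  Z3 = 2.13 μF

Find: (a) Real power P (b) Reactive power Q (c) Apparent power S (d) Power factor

Step 1 — Angular frequency: ω = 2π·f = 2π·586 = 3682 rad/s.
Step 2 — Component impedances:
  Z1: Z = R = 19.7 Ω
  Z2: Z = 1/(jωC) = -j/(ω·C) = 0 - j5.779 Ω
  Z3: Z = 1/(jωC) = -j/(ω·C) = 0 - j127.5 Ω
Step 3 — With the output port shorted to ground, the output series arm Z2 runs from the junction to ground; the shunt arm Z3 also runs from the junction to ground. They appear in parallel: Z3 || Z2 = 0 - j5.528 Ω.
Step 4 — Series with input arm Z1: Z_in = Z1 + (Z3 || Z2) = 19.7 - j5.528 Ω = 20.46∠-15.7° Ω.
Step 5 — Source phasor: V = 39.9∠-42.5° V = 29.42 - j26.96 V.
Step 6 — Current: I = V / Z = 1.74 - j0.88 A = 1.95∠-26.8° A.
Step 7 — Complex power: S = V·I* = 74.91 - j21.02 VA.
Step 8 — Real power: P = Re(S) = 74.91 W.
Step 9 — Reactive power: Q = Im(S) = -21.02 VAR.
Step 10 — Apparent power: |S| = 77.81 VA.
Step 11 — Power factor: PF = P/|S| = 0.9628 (leading).

(a) P = 74.91 W  (b) Q = -21.02 VAR  (c) S = 77.81 VA  (d) PF = 0.9628 (leading)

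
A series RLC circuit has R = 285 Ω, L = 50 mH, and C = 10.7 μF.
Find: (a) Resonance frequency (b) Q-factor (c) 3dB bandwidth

Step 1 — Resonance condition Im(Z)=0 gives ω₀ = 1/√(LC).
Step 2 — ω₀ = 1/√(0.05·1.07e-05) = 1367 rad/s.
Step 3 — f₀ = ω₀/(2π) = 217.6 Hz.
Step 4 — Series Q: Q = ω₀L/R = 1367·0.05/285 = 0.2399.
Step 5 — 3dB bandwidth: Δω = ω₀/Q = 5700 rad/s; BW = Δω/(2π) = 907.2 Hz.

(a) f₀ = 217.6 Hz  (b) Q = 0.2399  (c) BW = 907.2 Hz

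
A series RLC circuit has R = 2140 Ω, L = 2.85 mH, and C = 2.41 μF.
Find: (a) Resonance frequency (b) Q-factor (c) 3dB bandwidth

Step 1 — Resonance: ω₀ = 1/√(LC) = 1/√(0.00285·2.41e-06) = 1.207e+04 rad/s.
Step 2 — f₀ = ω₀/(2π) = 1920 Hz.
Step 3 — Series Q: Q = ω₀L/R = 1.207e+04·0.00285/2140 = 0.01607.
Step 4 — Bandwidth: Δω = ω₀/Q = 7.509e+05 rad/s; BW = Δω/(2π) = 1.195e+05 Hz.

(a) f₀ = 1920 Hz  (b) Q = 0.01607  (c) BW = 1.195e+05 Hz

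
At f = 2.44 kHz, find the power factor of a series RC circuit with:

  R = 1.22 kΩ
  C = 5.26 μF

Step 1 — Angular frequency: ω = 2π·f = 2π·2440 = 1.533e+04 rad/s.
Step 2 — Component impedances:
  R: Z = R = 1220 Ω
  C: Z = 1/(jωC) = -j/(ω·C) = 0 - j12.4 Ω
Step 3 — Series combination: Z_total = R + C = 1220 - j12.4 Ω = 1220∠-0.6° Ω.
Step 4 — Power factor: PF = cos(φ) = Re(Z)/|Z| = 1220/1220.1 = 0.9999.
Step 5 — Type: Im(Z) = -12.4 ⇒ leading (phase φ = -0.6°).

PF = 0.9999 (leading, φ = -0.6°)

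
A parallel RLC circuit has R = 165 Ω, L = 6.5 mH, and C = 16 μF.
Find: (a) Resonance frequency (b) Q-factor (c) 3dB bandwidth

Step 1 — Resonance: ω₀ = 1/√(LC) = 1/√(0.0065·1.6e-05) = 3101 rad/s.
Step 2 — f₀ = ω₀/(2π) = 493.5 Hz.
Step 3 — Parallel Q: Q = R/(ω₀L) = 165/(3101·0.0065) = 8.186.
Step 4 — Bandwidth: Δω = ω₀/Q = 378.8 rad/s; BW = Δω/(2π) = 60.29 Hz.

(a) f₀ = 493.5 Hz  (b) Q = 8.186  (c) BW = 60.29 Hz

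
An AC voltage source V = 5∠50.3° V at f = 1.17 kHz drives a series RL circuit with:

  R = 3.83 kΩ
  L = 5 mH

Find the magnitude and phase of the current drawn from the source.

Step 1 — Angular frequency: ω = 2π·f = 2π·1170 = 7351 rad/s.
Step 2 — Component impedances:
  R: Z = R = 3830 Ω
  L: Z = jωL = j·7351·0.005 = 0 + j36.76 Ω
Step 3 — Series combination: Z_total = R + L = 3830 + j36.76 Ω = 3830∠0.5° Ω.
Step 4 — Source phasor: V = 5∠50.3° V = 3.194 + j3.847 V.
Step 5 — Ohm's law: I = V / Z_total = (3.194 + j3.847) / (3830 + j36.76) = 0.0008435 + j0.0009963 A.
Step 6 — Convert to polar: |I| = 0.001305 A, ∠I = 49.8°.

I = 0.001305∠49.8° A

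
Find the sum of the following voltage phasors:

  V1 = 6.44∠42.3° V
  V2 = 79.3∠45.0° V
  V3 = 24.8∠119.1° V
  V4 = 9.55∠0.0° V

Step 1 — Convert each phasor to rectangular form:
  V1 = 6.44·(cos(42.3°) + j·sin(42.3°)) = 4.763 + j4.334 V
  V2 = 79.3·(cos(45.0°) + j·sin(45.0°)) = 56.07 + j56.07 V
  V3 = 24.8·(cos(119.1°) + j·sin(119.1°)) = -12.06 + j21.67 V
  V4 = 9.55·(cos(0.0°) + j·sin(0.0°)) = 9.55 V
Step 2 — Sum components: V_total = 58.33 + j82.08 V.
Step 3 — Convert to polar: |V_total| = 100.7 V, ∠V_total = 54.6°.

V_total = 100.7∠54.6° V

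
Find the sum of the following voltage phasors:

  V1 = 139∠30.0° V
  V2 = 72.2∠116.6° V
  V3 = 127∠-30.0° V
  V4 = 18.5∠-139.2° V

Step 1 — Convert each phasor to rectangular form:
  V1 = 139·(cos(30.0°) + j·sin(30.0°)) = 120.4 + j69.5 V
  V2 = 72.2·(cos(116.6°) + j·sin(116.6°)) = -32.33 + j64.56 V
  V3 = 127·(cos(-30.0°) + j·sin(-30.0°)) = 110 - j63.5 V
  V4 = 18.5·(cos(-139.2°) + j·sin(-139.2°)) = -14 - j12.09 V
Step 2 — Sum components: V_total = 184 + j58.47 V.
Step 3 — Convert to polar: |V_total| = 193.1 V, ∠V_total = 17.6°.

V_total = 193.1∠17.6° V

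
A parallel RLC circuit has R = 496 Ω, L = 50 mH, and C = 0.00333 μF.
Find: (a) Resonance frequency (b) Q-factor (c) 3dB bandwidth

Step 1 — Resonance: ω₀ = 1/√(LC) = 1/√(0.05·3.33e-09) = 7.75e+04 rad/s.
Step 2 — f₀ = ω₀/(2π) = 1.233e+04 Hz.
Step 3 — Parallel Q: Q = R/(ω₀L) = 496/(7.75e+04·0.05) = 0.128.
Step 4 — Bandwidth: Δω = ω₀/Q = 6.054e+05 rad/s; BW = Δω/(2π) = 9.636e+04 Hz.

(a) f₀ = 1.233e+04 Hz  (b) Q = 0.128  (c) BW = 9.636e+04 Hz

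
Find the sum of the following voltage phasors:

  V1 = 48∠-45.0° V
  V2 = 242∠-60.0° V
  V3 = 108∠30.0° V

Step 1 — Convert each phasor to rectangular form:
  V1 = 48·(cos(-45.0°) + j·sin(-45.0°)) = 33.94 - j33.94 V
  V2 = 242·(cos(-60.0°) + j·sin(-60.0°)) = 121 - j209.6 V
  V3 = 108·(cos(30.0°) + j·sin(30.0°)) = 93.53 + j54 V
Step 2 — Sum components: V_total = 248.5 - j189.5 V.
Step 3 — Convert to polar: |V_total| = 312.5 V, ∠V_total = -37.3°.

V_total = 312.5∠-37.3° V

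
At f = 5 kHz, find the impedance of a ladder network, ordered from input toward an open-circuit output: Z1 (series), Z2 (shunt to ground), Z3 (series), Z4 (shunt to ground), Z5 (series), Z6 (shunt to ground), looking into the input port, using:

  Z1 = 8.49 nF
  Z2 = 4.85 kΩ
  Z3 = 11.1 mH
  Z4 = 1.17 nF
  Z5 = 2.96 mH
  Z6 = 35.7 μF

Step 1 — Angular frequency: ω = 2π·f = 2π·5000 = 3.142e+04 rad/s.
Step 2 — Component impedances:
  Z1: Z = 1/(jωC) = -j/(ω·C) = 0 - j3749 Ω
  Z2: Z = R = 4850 Ω
  Z3: Z = jωL = j·3.142e+04·0.0111 = 0 + j348.7 Ω
  Z4: Z = 1/(jωC) = -j/(ω·C) = 0 - j2.721e+04 Ω
  Z5: Z = jωL = j·3.142e+04·0.00296 = 0 + j92.99 Ω
  Z6: Z = 1/(jωC) = -j/(ω·C) = 0 - j0.8916 Ω
Step 3 — Ladder network (open output): work backward from the far end, alternating series and parallel combinations. Z_in = 39.79 - j3312 Ω = 3312∠-89.3° Ω.

Z = 39.79 - j3312 Ω = 3312∠-89.3° Ω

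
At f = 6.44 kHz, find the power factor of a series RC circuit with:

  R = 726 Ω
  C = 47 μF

Step 1 — Angular frequency: ω = 2π·f = 2π·6440 = 4.046e+04 rad/s.
Step 2 — Component impedances:
  R: Z = R = 726 Ω
  C: Z = 1/(jωC) = -j/(ω·C) = 0 - j0.5258 Ω
Step 3 — Series combination: Z_total = R + C = 726 - j0.5258 Ω = 726∠-0.0° Ω.
Step 4 — Power factor: PF = cos(φ) = Re(Z)/|Z| = 726/726 = 1.
Step 5 — Type: Im(Z) = -0.5258 ⇒ leading (phase φ = -0.0°).

PF = 1 (leading, φ = -0.0°)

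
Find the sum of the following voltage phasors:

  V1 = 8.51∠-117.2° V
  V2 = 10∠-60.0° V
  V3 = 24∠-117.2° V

Step 1 — Convert each phasor to rectangular form:
  V1 = 8.51·(cos(-117.2°) + j·sin(-117.2°)) = -3.89 - j7.569 V
  V2 = 10·(cos(-60.0°) + j·sin(-60.0°)) = 5 - j8.66 V
  V3 = 24·(cos(-117.2°) + j·sin(-117.2°)) = -10.97 - j21.35 V
Step 2 — Sum components: V_total = -9.86 - j37.58 V.
Step 3 — Convert to polar: |V_total| = 38.85 V, ∠V_total = -104.7°.

V_total = 38.85∠-104.7° V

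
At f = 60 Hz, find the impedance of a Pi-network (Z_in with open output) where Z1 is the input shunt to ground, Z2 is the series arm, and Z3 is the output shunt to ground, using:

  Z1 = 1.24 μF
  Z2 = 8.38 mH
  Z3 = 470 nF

Step 1 — Angular frequency: ω = 2π·f = 2π·60 = 377 rad/s.
Step 2 — Component impedances:
  Z1: Z = 1/(jωC) = -j/(ω·C) = 0 - j2139 Ω
  Z2: Z = jωL = j·377·0.00838 = 0 + j3.159 Ω
  Z3: Z = 1/(jωC) = -j/(ω·C) = 0 - j5644 Ω
Step 3 — With open output, the series arm Z2 and the output shunt Z3 appear in series to ground: Z2 + Z3 = 0 - j5641 Ω.
Step 4 — Parallel with input shunt Z1: Z_in = Z1 || (Z2 + Z3) = 0 - j1551 Ω = 1551∠-90.0° Ω.

Z = 0 - j1551 Ω = 1551∠-90.0° Ω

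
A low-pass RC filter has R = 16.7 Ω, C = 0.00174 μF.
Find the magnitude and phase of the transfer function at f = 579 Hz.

Step 1 — Angular frequency: ω = 2π·579 = 3638 rad/s.
Step 2 — Transfer function: H(jω) = 1/(1 + jωRC).
Step 3 — Denominator: 1 + jωRC = 1 + j·3638·16.7·1.74e-09 = 1 + j0.0001057.
Step 4 — H = 1 - j0.0001057.
Step 5 — Magnitude: |H| = 1 (-0.0 dB); phase: φ = -0.0°.

|H| = 1 (-0.0 dB), φ = -0.0°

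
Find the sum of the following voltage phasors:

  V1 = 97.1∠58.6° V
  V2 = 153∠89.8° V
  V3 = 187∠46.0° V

Step 1 — Convert each phasor to rectangular form:
  V1 = 97.1·(cos(58.6°) + j·sin(58.6°)) = 50.59 + j82.88 V
  V2 = 153·(cos(89.8°) + j·sin(89.8°)) = 0.5341 + j153 V
  V3 = 187·(cos(46.0°) + j·sin(46.0°)) = 129.9 + j134.5 V
Step 2 — Sum components: V_total = 181 + j370.4 V.
Step 3 — Convert to polar: |V_total| = 412.3 V, ∠V_total = 64.0°.

V_total = 412.3∠64.0° V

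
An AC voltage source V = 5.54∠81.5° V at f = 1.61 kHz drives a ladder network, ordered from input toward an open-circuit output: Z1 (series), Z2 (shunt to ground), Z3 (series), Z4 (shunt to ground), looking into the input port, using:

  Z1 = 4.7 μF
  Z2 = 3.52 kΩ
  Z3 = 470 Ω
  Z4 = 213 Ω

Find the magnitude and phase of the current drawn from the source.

Step 1 — Angular frequency: ω = 2π·f = 2π·1610 = 1.012e+04 rad/s.
Step 2 — Component impedances:
  Z1: Z = 1/(jωC) = -j/(ω·C) = 0 - j21.03 Ω
  Z2: Z = R = 3520 Ω
  Z3: Z = R = 470 Ω
  Z4: Z = R = 213 Ω
Step 3 — Ladder network (open output): work backward from the far end, alternating series and parallel combinations. Z_in = 572 - j21.03 Ω = 572.4∠-2.1° Ω.
Step 4 — Source phasor: V = 5.54∠81.5° V = 0.8189 + j5.479 V.
Step 5 — Ohm's law: I = V / Z_total = (0.8189 + j5.479) / (572 - j21.03) = 0.001078 + j0.009618 A.
Step 6 — Convert to polar: |I| = 0.009679 A, ∠I = 83.6°.

I = 0.009679∠83.6° A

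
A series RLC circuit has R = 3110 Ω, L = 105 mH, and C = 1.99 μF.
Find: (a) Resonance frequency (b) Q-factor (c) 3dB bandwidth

Step 1 — Resonance: ω₀ = 1/√(LC) = 1/√(0.105·1.99e-06) = 2188 rad/s.
Step 2 — f₀ = ω₀/(2π) = 348.2 Hz.
Step 3 — Series Q: Q = ω₀L/R = 2188·0.105/3110 = 0.07386.
Step 4 — Bandwidth: Δω = ω₀/Q = 2.962e+04 rad/s; BW = Δω/(2π) = 4714 Hz.

(a) f₀ = 348.2 Hz  (b) Q = 0.07386  (c) BW = 4714 Hz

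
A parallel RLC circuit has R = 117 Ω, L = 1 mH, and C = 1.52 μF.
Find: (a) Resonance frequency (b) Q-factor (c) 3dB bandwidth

Step 1 — Resonance: ω₀ = 1/√(LC) = 1/√(0.001·1.52e-06) = 2.565e+04 rad/s.
Step 2 — f₀ = ω₀/(2π) = 4082 Hz.
Step 3 — Parallel Q: Q = R/(ω₀L) = 117/(2.565e+04·0.001) = 4.561.
Step 4 — Bandwidth: Δω = ω₀/Q = 5623 rad/s; BW = Δω/(2π) = 894.9 Hz.

(a) f₀ = 4082 Hz  (b) Q = 4.561  (c) BW = 894.9 Hz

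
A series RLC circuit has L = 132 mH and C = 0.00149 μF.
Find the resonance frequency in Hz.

Step 1 — Resonance condition Im(Z)=0 gives ω₀ = 1/√(LC).
Step 2 — ω₀ = 1/√(0.132·1.49e-09) = 7.13e+04 rad/s.
Step 3 — f₀ = ω₀/(2π) = 1.135e+04 Hz.

f₀ = 1.135e+04 Hz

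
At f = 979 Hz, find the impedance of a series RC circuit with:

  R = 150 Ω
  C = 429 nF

Step 1 — Angular frequency: ω = 2π·f = 2π·979 = 6151 rad/s.
Step 2 — Component impedances:
  R: Z = R = 150 Ω
  C: Z = 1/(jωC) = -j/(ω·C) = 0 - j378.9 Ω
Step 3 — Series combination: Z_total = R + C = 150 - j378.9 Ω = 407.6∠-68.4° Ω.

Z = 150 - j378.9 Ω = 407.6∠-68.4° Ω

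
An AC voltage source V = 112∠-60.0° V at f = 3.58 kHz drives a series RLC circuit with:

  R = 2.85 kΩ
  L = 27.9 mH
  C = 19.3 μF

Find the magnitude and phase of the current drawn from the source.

Step 1 — Angular frequency: ω = 2π·f = 2π·3580 = 2.249e+04 rad/s.
Step 2 — Component impedances:
  R: Z = R = 2850 Ω
  L: Z = jωL = j·2.249e+04·0.0279 = 0 + j627.6 Ω
  C: Z = 1/(jωC) = -j/(ω·C) = 0 - j2.303 Ω
Step 3 — Series combination: Z_total = R + L + C = 2850 + j625.3 Ω = 2918∠12.4° Ω.
Step 4 — Source phasor: V = 112∠-60.0° V = 56 - j96.99 V.
Step 5 — Ohm's law: I = V / Z_total = (56 - j96.99) / (2850 + j625.3) = 0.01162 - j0.03658 A.
Step 6 — Convert to polar: |I| = 0.03839 A, ∠I = -72.4°.

I = 0.03839∠-72.4° A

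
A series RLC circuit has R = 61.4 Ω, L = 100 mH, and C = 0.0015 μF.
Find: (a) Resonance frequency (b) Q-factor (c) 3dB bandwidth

Step 1 — Resonance: ω₀ = 1/√(LC) = 1/√(0.1·1.5e-09) = 8.165e+04 rad/s.
Step 2 — f₀ = ω₀/(2π) = 1.299e+04 Hz.
Step 3 — Series Q: Q = ω₀L/R = 8.165e+04·0.1/61.4 = 133.
Step 4 — Bandwidth: Δω = ω₀/Q = 614 rad/s; BW = Δω/(2π) = 97.72 Hz.

(a) f₀ = 1.299e+04 Hz  (b) Q = 133  (c) BW = 97.72 Hz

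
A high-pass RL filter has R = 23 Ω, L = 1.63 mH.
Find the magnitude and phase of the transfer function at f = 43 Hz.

Step 1 — Angular frequency: ω = 2π·43 = 270.2 rad/s.
Step 2 — Transfer function: H(jω) = jωL/(R + jωL).
Step 3 — Numerator jωL = j·0.4404; denominator R + jωL = 23 + j0.4404.
Step 4 — H = 0.0003665 + j0.01914.
Step 5 — Magnitude: |H| = 0.01914 (-34.4 dB); phase: φ = 88.9°.

|H| = 0.01914 (-34.4 dB), φ = 88.9°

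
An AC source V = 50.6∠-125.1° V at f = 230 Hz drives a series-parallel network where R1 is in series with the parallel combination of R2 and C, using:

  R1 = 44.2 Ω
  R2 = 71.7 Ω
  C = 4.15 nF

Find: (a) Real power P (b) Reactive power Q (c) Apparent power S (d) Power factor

Step 1 — Angular frequency: ω = 2π·f = 2π·230 = 1445 rad/s.
Step 2 — Component impedances:
  R1: Z = R = 44.2 Ω
  R2: Z = R = 71.7 Ω
  C: Z = 1/(jωC) = -j/(ω·C) = 0 - j1.667e+05 Ω
Step 3 — Parallel branch: R2 || C = 1/(1/R2 + 1/C) = 71.7 - j0.03083 Ω.
Step 4 — Series with R1: Z_total = R1 + (R2 || C) = 115.9 - j0.03083 Ω = 115.9∠-0.0° Ω.
Step 5 — Source phasor: V = 50.6∠-125.1° V = -29.1 - j41.4 V.
Step 6 — Current: I = V / Z = -0.2509 - j0.3573 A = 0.4366∠-125.1° A.
Step 7 — Complex power: S = V·I* = 22.09 - j0.005877 VA.
Step 8 — Real power: P = Re(S) = 22.09 W.
Step 9 — Reactive power: Q = Im(S) = -0.005877 VAR.
Step 10 — Apparent power: |S| = 22.09 VA.
Step 11 — Power factor: PF = P/|S| = 1 (leading).

(a) P = 22.09 W  (b) Q = -0.005877 VAR  (c) S = 22.09 VA  (d) PF = 1 (leading)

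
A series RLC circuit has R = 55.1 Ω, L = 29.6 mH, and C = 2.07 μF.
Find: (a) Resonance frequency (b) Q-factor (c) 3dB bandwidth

Step 1 — Resonance condition Im(Z)=0 gives ω₀ = 1/√(LC).
Step 2 — ω₀ = 1/√(0.0296·2.07e-06) = 4040 rad/s.
Step 3 — f₀ = ω₀/(2π) = 643 Hz.
Step 4 — Series Q: Q = ω₀L/R = 4040·0.0296/55.1 = 2.17.
Step 5 — 3dB bandwidth: Δω = ω₀/Q = 1861 rad/s; BW = Δω/(2π) = 296.3 Hz.

(a) f₀ = 643 Hz  (b) Q = 2.17  (c) BW = 296.3 Hz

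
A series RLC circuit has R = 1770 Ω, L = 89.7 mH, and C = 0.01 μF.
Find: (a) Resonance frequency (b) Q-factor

Step 1 — Resonance condition Im(Z)=0 gives ω₀ = 1/√(LC).
Step 2 — ω₀ = 1/√(0.0897·1e-08) = 3.339e+04 rad/s.
Step 3 — f₀ = ω₀/(2π) = 5314 Hz.
Step 4 — Series Q: Q = ω₀L/R = 3.339e+04·0.0897/1770 = 1.692.

(a) f₀ = 5314 Hz  (b) Q = 1.692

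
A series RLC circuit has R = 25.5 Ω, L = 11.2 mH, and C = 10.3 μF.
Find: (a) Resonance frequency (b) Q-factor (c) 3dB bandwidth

Step 1 — Resonance: ω₀ = 1/√(LC) = 1/√(0.0112·1.03e-05) = 2944 rad/s.
Step 2 — f₀ = ω₀/(2π) = 468.6 Hz.
Step 3 — Series Q: Q = ω₀L/R = 2944·0.0112/25.5 = 1.293.
Step 4 — Bandwidth: Δω = ω₀/Q = 2277 rad/s; BW = Δω/(2π) = 362.4 Hz.

(a) f₀ = 468.6 Hz  (b) Q = 1.293  (c) BW = 362.4 Hz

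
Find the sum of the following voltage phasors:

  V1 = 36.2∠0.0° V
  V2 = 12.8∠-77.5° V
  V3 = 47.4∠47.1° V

Step 1 — Convert each phasor to rectangular form:
  V1 = 36.2·(cos(0.0°) + j·sin(0.0°)) = 36.2 V
  V2 = 12.8·(cos(-77.5°) + j·sin(-77.5°)) = 2.77 - j12.5 V
  V3 = 47.4·(cos(47.1°) + j·sin(47.1°)) = 32.27 + j34.72 V
Step 2 — Sum components: V_total = 71.24 + j22.23 V.
Step 3 — Convert to polar: |V_total| = 74.62 V, ∠V_total = 17.3°.

V_total = 74.62∠17.3° V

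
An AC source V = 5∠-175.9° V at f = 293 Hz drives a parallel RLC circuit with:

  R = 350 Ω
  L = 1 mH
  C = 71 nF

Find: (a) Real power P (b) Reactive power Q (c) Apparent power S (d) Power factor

Step 1 — Angular frequency: ω = 2π·f = 2π·293 = 1841 rad/s.
Step 2 — Component impedances:
  R: Z = R = 350 Ω
  L: Z = jωL = j·1841·0.001 = 0 + j1.841 Ω
  C: Z = 1/(jωC) = -j/(ω·C) = 0 - j7651 Ω
Step 3 — Parallel combination: 1/Z_total = 1/R + 1/L + 1/C; Z_total = 0.009688 + j1.841 Ω = 1.841∠89.7° Ω.
Step 4 — Source phasor: V = 5∠-175.9° V = -4.987 - j0.3575 V.
Step 5 — Current: I = V / Z = -0.2084 + j2.707 A = 2.715∠94.4° A.
Step 6 — Complex power: S = V·I* = 0.07143 + j13.58 VA.
Step 7 — Real power: P = Re(S) = 0.07143 W.
Step 8 — Reactive power: Q = Im(S) = 13.58 VAR.
Step 9 — Apparent power: |S| = 13.58 VA.
Step 10 — Power factor: PF = P/|S| = 0.005261 (lagging).

(a) P = 0.07143 W  (b) Q = 13.58 VAR  (c) S = 13.58 VA  (d) PF = 0.005261 (lagging)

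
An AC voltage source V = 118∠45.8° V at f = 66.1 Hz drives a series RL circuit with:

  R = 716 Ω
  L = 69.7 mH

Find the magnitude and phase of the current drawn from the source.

Step 1 — Angular frequency: ω = 2π·f = 2π·66.1 = 415.3 rad/s.
Step 2 — Component impedances:
  R: Z = R = 716 Ω
  L: Z = jωL = j·415.3·0.0697 = 0 + j28.95 Ω
Step 3 — Series combination: Z_total = R + L = 716 + j28.95 Ω = 716.6∠2.3° Ω.
Step 4 — Source phasor: V = 118∠45.8° V = 82.27 + j84.6 V.
Step 5 — Ohm's law: I = V / Z_total = (82.27 + j84.6) / (716 + j28.95) = 0.1195 + j0.1133 A.
Step 6 — Convert to polar: |I| = 0.1647 A, ∠I = 43.5°.

I = 0.1647∠43.5° A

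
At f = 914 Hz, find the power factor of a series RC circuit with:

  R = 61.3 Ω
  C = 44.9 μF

Step 1 — Angular frequency: ω = 2π·f = 2π·914 = 5743 rad/s.
Step 2 — Component impedances:
  R: Z = R = 61.3 Ω
  C: Z = 1/(jωC) = -j/(ω·C) = 0 - j3.878 Ω
Step 3 — Series combination: Z_total = R + C = 61.3 - j3.878 Ω = 61.42∠-3.6° Ω.
Step 4 — Power factor: PF = cos(φ) = Re(Z)/|Z| = 61.3/61.42 = 0.998.
Step 5 — Type: Im(Z) = -3.878 ⇒ leading (phase φ = -3.6°).

PF = 0.998 (leading, φ = -3.6°)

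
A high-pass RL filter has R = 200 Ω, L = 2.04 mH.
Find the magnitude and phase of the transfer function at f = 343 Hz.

Step 1 — Angular frequency: ω = 2π·343 = 2155 rad/s.
Step 2 — Transfer function: H(jω) = jωL/(R + jωL).
Step 3 — Numerator jωL = j·4.396; denominator R + jωL = 200 + j4.396.
Step 4 — H = 0.000483 + j0.02197.
Step 5 — Magnitude: |H| = 0.02198 (-33.2 dB); phase: φ = 88.7°.

|H| = 0.02198 (-33.2 dB), φ = 88.7°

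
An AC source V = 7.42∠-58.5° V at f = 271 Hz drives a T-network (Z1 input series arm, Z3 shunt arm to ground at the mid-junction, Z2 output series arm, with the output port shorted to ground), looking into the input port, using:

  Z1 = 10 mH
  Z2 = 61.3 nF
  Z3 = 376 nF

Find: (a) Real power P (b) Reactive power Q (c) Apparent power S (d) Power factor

Step 1 — Angular frequency: ω = 2π·f = 2π·271 = 1703 rad/s.
Step 2 — Component impedances:
  Z1: Z = jωL = j·1703·0.01 = 0 + j17.03 Ω
  Z2: Z = 1/(jωC) = -j/(ω·C) = 0 - j9581 Ω
  Z3: Z = 1/(jωC) = -j/(ω·C) = 0 - j1562 Ω
Step 3 — With the output port shorted to ground, the output series arm Z2 runs from the junction to ground; the shunt arm Z3 also runs from the junction to ground. They appear in parallel: Z3 || Z2 = 0 - j1343 Ω.
Step 4 — Series with input arm Z1: Z_in = Z1 + (Z3 || Z2) = 0 - j1326 Ω = 1326∠-90.0° Ω.
Step 5 — Source phasor: V = 7.42∠-58.5° V = 3.877 - j6.327 V.
Step 6 — Current: I = V / Z = 0.004771 + j0.002924 A = 0.005596∠31.5° A.
Step 7 — Complex power: S = V·I* = 0 - j0.04152 VA.
Step 8 — Real power: P = Re(S) = 0 W.
Step 9 — Reactive power: Q = Im(S) = -0.04152 VAR.
Step 10 — Apparent power: |S| = 0.04152 VA.
Step 11 — Power factor: PF = P/|S| = 0 (leading).

(a) P = 0 W  (b) Q = -0.04152 VAR  (c) S = 0.04152 VA  (d) PF = 0 (leading)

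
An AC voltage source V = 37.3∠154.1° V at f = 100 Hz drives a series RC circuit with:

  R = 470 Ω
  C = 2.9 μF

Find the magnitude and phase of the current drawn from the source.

Step 1 — Angular frequency: ω = 2π·f = 2π·100 = 628.3 rad/s.
Step 2 — Component impedances:
  R: Z = R = 470 Ω
  C: Z = 1/(jωC) = -j/(ω·C) = 0 - j548.8 Ω
Step 3 — Series combination: Z_total = R + C = 470 - j548.8 Ω = 722.6∠-49.4° Ω.
Step 4 — Source phasor: V = 37.3∠154.1° V = -33.55 + j16.29 V.
Step 5 — Ohm's law: I = V / Z_total = (-33.55 + j16.29) / (470 - j548.8) = -0.04733 - j0.0206 A.
Step 6 — Convert to polar: |I| = 0.05162 A, ∠I = -156.5°.

I = 0.05162∠-156.5° A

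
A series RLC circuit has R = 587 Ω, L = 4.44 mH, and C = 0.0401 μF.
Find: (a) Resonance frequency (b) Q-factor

Step 1 — Resonance condition Im(Z)=0 gives ω₀ = 1/√(LC).
Step 2 — ω₀ = 1/√(0.00444·4.01e-08) = 7.494e+04 rad/s.
Step 3 — f₀ = ω₀/(2π) = 1.193e+04 Hz.
Step 4 — Series Q: Q = ω₀L/R = 7.494e+04·0.00444/587 = 0.5669.

(a) f₀ = 1.193e+04 Hz  (b) Q = 0.5669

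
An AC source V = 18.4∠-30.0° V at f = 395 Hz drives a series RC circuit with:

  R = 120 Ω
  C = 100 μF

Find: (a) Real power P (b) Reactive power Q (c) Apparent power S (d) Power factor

Step 1 — Angular frequency: ω = 2π·f = 2π·395 = 2482 rad/s.
Step 2 — Component impedances:
  R: Z = R = 120 Ω
  C: Z = 1/(jωC) = -j/(ω·C) = 0 - j4.029 Ω
Step 3 — Series combination: Z_total = R + C = 120 - j4.029 Ω = 120.1∠-1.9° Ω.
Step 4 — Source phasor: V = 18.4∠-30.0° V = 15.93 - j9.2 V.
Step 5 — Current: I = V / Z = 0.1352 - j0.07213 A = 0.1532∠-28.1° A.
Step 6 — Complex power: S = V·I* = 2.818 - j0.09463 VA.
Step 7 — Real power: P = Re(S) = 2.818 W.
Step 8 — Reactive power: Q = Im(S) = -0.09463 VAR.
Step 9 — Apparent power: |S| = 2.82 VA.
Step 10 — Power factor: PF = P/|S| = 0.9994 (leading).

(a) P = 2.818 W  (b) Q = -0.09463 VAR  (c) S = 2.82 VA  (d) PF = 0.9994 (leading)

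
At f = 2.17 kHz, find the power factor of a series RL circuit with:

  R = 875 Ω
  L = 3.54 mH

Step 1 — Angular frequency: ω = 2π·f = 2π·2170 = 1.363e+04 rad/s.
Step 2 — Component impedances:
  R: Z = R = 875 Ω
  L: Z = jωL = j·1.363e+04·0.00354 = 0 + j48.27 Ω
Step 3 — Series combination: Z_total = R + L = 875 + j48.27 Ω = 876.3∠3.2° Ω.
Step 4 — Power factor: PF = cos(φ) = Re(Z)/|Z| = 875/876.3 = 0.9985.
Step 5 — Type: Im(Z) = 48.27 ⇒ lagging (phase φ = 3.2°).

PF = 0.9985 (lagging, φ = 3.2°)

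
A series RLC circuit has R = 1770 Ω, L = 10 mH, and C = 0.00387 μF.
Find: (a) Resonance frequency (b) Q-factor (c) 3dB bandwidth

Step 1 — Resonance condition Im(Z)=0 gives ω₀ = 1/√(LC).
Step 2 — ω₀ = 1/√(0.01·3.87e-09) = 1.607e+05 rad/s.
Step 3 — f₀ = ω₀/(2π) = 2.558e+04 Hz.
Step 4 — Series Q: Q = ω₀L/R = 1.607e+05·0.01/1770 = 0.9082.
Step 5 — 3dB bandwidth: Δω = ω₀/Q = 1.77e+05 rad/s; BW = Δω/(2π) = 2.817e+04 Hz.

(a) f₀ = 2.558e+04 Hz  (b) Q = 0.9082  (c) BW = 2.817e+04 Hz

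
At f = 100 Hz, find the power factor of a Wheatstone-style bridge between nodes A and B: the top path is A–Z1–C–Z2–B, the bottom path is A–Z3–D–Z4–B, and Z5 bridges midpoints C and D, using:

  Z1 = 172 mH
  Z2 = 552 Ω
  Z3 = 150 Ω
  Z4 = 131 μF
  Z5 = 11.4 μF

Step 1 — Angular frequency: ω = 2π·f = 2π·100 = 628.3 rad/s.
Step 2 — Component impedances:
  Z1: Z = jωL = j·628.3·0.172 = 0 + j108.1 Ω
  Z2: Z = R = 552 Ω
  Z3: Z = R = 150 Ω
  Z4: Z = 1/(jωC) = -j/(ω·C) = 0 - j12.15 Ω
  Z5: Z = 1/(jωC) = -j/(ω·C) = 0 - j139.6 Ω
Step 3 — Bridge requires nodal analysis (the Z5 bridge couples midpoints C and D, so the two paths cannot be reduced to a simple series/parallel combination). Setting node B to ground and injecting 1 A at node A, the 3-node admittance system at A, C, D solves to V_A = Z_AB = 33.44 - j25.2 Ω = 41.88∠-37.0° Ω.
Step 4 — Power factor: PF = cos(φ) = Re(Z)/|Z| = 33.444/41.875 = 0.7987.
Step 5 — Type: Im(Z) = -25.2 ⇒ leading (phase φ = -37.0°).

PF = 0.7987 (leading, φ = -37.0°)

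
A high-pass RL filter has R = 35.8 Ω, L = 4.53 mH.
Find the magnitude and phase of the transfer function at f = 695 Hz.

Step 1 — Angular frequency: ω = 2π·695 = 4367 rad/s.
Step 2 — Transfer function: H(jω) = jωL/(R + jωL).
Step 3 — Numerator jωL = j·19.78; denominator R + jωL = 35.8 + j19.78.
Step 4 — H = 0.2339 + j0.4233.
Step 5 — Magnitude: |H| = 0.4836 (-6.3 dB); phase: φ = 61.1°.

|H| = 0.4836 (-6.3 dB), φ = 61.1°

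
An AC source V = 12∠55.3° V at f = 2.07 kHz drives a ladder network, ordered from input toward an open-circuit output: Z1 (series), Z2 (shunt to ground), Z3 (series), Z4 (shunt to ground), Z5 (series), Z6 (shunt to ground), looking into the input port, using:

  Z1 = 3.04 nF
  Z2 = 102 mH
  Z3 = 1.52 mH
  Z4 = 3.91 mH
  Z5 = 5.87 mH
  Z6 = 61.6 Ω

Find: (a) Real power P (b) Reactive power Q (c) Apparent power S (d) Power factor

Step 1 — Angular frequency: ω = 2π·f = 2π·2070 = 1.301e+04 rad/s.
Step 2 — Component impedances:
  Z1: Z = 1/(jωC) = -j/(ω·C) = 0 - j2.529e+04 Ω
  Z2: Z = jωL = j·1.301e+04·0.102 = 0 + j1327 Ω
  Z3: Z = jωL = j·1.301e+04·0.00152 = 0 + j19.77 Ω
  Z4: Z = jωL = j·1.301e+04·0.00391 = 0 + j50.85 Ω
  Z5: Z = jωL = j·1.301e+04·0.00587 = 0 + j76.35 Ω
  Z6: Z = R = 61.6 Ω
Step 3 — Ladder network (open output): work backward from the far end, alternating series and parallel combinations. Z_in = 7.362 - j2.524e+04 Ω = 2.524e+04∠-90.0° Ω.
Step 4 — Source phasor: V = 12∠55.3° V = 6.831 + j9.866 V.
Step 5 — Current: I = V / Z = -0.0003908 + j0.0002708 A = 0.0004754∠145.3° A.
Step 6 — Complex power: S = V·I* = 1.664e-06 - j0.005705 VA.
Step 7 — Real power: P = Re(S) = 1.664e-06 W.
Step 8 — Reactive power: Q = Im(S) = -0.005705 VAR.
Step 9 — Apparent power: |S| = 0.005705 VA.
Step 10 — Power factor: PF = P/|S| = 0.0002917 (leading).

(a) P = 1.664e-06 W  (b) Q = -0.005705 VAR  (c) S = 0.005705 VA  (d) PF = 0.0002917 (leading)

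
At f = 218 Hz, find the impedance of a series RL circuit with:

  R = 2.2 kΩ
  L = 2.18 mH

Step 1 — Angular frequency: ω = 2π·f = 2π·218 = 1370 rad/s.
Step 2 — Component impedances:
  R: Z = R = 2200 Ω
  L: Z = jωL = j·1370·0.00218 = 0 + j2.986 Ω
Step 3 — Series combination: Z_total = R + L = 2200 + j2.986 Ω = 2200∠0.1° Ω.

Z = 2200 + j2.986 Ω = 2200∠0.1° Ω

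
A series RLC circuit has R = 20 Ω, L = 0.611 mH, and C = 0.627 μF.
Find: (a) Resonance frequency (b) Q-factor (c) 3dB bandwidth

Step 1 — Resonance: ω₀ = 1/√(LC) = 1/√(0.000611·6.27e-07) = 5.109e+04 rad/s.
Step 2 — f₀ = ω₀/(2π) = 8131 Hz.
Step 3 — Series Q: Q = ω₀L/R = 5.109e+04·0.000611/20 = 1.561.
Step 4 — Bandwidth: Δω = ω₀/Q = 3.273e+04 rad/s; BW = Δω/(2π) = 5210 Hz.

(a) f₀ = 8131 Hz  (b) Q = 1.561  (c) BW = 5210 Hz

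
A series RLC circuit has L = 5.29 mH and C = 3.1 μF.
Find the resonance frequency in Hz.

Step 1 — Resonance condition Im(Z)=0 gives ω₀ = 1/√(LC).
Step 2 — ω₀ = 1/√(0.00529·3.1e-06) = 7809 rad/s.
Step 3 — f₀ = ω₀/(2π) = 1243 Hz.

f₀ = 1243 Hz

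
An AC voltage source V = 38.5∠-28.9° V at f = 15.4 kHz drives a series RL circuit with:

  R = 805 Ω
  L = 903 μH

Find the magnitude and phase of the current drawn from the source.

Step 1 — Angular frequency: ω = 2π·f = 2π·1.54e+04 = 9.676e+04 rad/s.
Step 2 — Component impedances:
  R: Z = R = 805 Ω
  L: Z = jωL = j·9.676e+04·0.000903 = 0 + j87.38 Ω
Step 3 — Series combination: Z_total = R + L = 805 + j87.38 Ω = 809.7∠6.2° Ω.
Step 4 — Source phasor: V = 38.5∠-28.9° V = 33.71 - j18.61 V.
Step 5 — Ohm's law: I = V / Z_total = (33.71 - j18.61) / (805 + j87.38) = 0.0389 - j0.02734 A.
Step 6 — Convert to polar: |I| = 0.04755 A, ∠I = -35.1°.

I = 0.04755∠-35.1° A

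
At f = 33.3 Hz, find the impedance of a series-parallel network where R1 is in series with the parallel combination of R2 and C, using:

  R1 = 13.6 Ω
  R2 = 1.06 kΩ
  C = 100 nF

Step 1 — Angular frequency: ω = 2π·f = 2π·33.3 = 209.2 rad/s.
Step 2 — Component impedances:
  R1: Z = R = 13.6 Ω
  R2: Z = R = 1060 Ω
  C: Z = 1/(jωC) = -j/(ω·C) = 0 - j4.779e+04 Ω
Step 3 — Parallel branch: R2 || C = 1/(1/R2 + 1/C) = 1059 - j23.5 Ω.
Step 4 — Series with R1: Z_total = R1 + (R2 || C) = 1073 - j23.5 Ω = 1073∠-1.3° Ω.

Z = 1073 - j23.5 Ω = 1073∠-1.3° Ω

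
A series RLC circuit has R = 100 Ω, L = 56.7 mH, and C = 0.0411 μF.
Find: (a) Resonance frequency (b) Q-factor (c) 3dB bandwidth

Step 1 — Resonance: ω₀ = 1/√(LC) = 1/√(0.0567·4.11e-08) = 2.072e+04 rad/s.
Step 2 — f₀ = ω₀/(2π) = 3297 Hz.
Step 3 — Series Q: Q = ω₀L/R = 2.072e+04·0.0567/100 = 11.75.
Step 4 — Bandwidth: Δω = ω₀/Q = 1764 rad/s; BW = Δω/(2π) = 280.7 Hz.

(a) f₀ = 3297 Hz  (b) Q = 11.75  (c) BW = 280.7 Hz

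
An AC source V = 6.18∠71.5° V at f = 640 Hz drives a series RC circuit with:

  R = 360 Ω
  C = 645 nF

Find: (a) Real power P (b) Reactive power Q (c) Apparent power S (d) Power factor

Step 1 — Angular frequency: ω = 2π·f = 2π·640 = 4021 rad/s.
Step 2 — Component impedances:
  R: Z = R = 360 Ω
  C: Z = 1/(jωC) = -j/(ω·C) = 0 - j385.5 Ω
Step 3 — Series combination: Z_total = R + C = 360 - j385.5 Ω = 527.5∠-47.0° Ω.
Step 4 — Source phasor: V = 6.18∠71.5° V = 1.961 + j5.861 V.
Step 5 — Current: I = V / Z = -0.005584 + j0.0103 A = 0.01172∠118.5° A.
Step 6 — Complex power: S = V·I* = 0.04941 - j0.05292 VA.
Step 7 — Real power: P = Re(S) = 0.04941 W.
Step 8 — Reactive power: Q = Im(S) = -0.05292 VAR.
Step 9 — Apparent power: |S| = 0.0724 VA.
Step 10 — Power factor: PF = P/|S| = 0.6825 (leading).

(a) P = 0.04941 W  (b) Q = -0.05292 VAR  (c) S = 0.0724 VA  (d) PF = 0.6825 (leading)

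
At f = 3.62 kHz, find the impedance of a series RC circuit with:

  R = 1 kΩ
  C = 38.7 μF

Step 1 — Angular frequency: ω = 2π·f = 2π·3620 = 2.275e+04 rad/s.
Step 2 — Component impedances:
  R: Z = R = 1000 Ω
  C: Z = 1/(jωC) = -j/(ω·C) = 0 - j1.136 Ω
Step 3 — Series combination: Z_total = R + C = 1000 - j1.136 Ω = 1000∠-0.1° Ω.

Z = 1000 - j1.136 Ω = 1000∠-0.1° Ω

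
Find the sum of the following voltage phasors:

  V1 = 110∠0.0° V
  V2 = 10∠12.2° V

Step 1 — Convert each phasor to rectangular form:
  V1 = 110·(cos(0.0°) + j·sin(0.0°)) = 110 V
  V2 = 10·(cos(12.2°) + j·sin(12.2°)) = 9.774 + j2.113 V
Step 2 — Sum components: V_total = 119.8 + j2.113 V.
Step 3 — Convert to polar: |V_total| = 119.8 V, ∠V_total = 1.0°.

V_total = 119.8∠1.0° V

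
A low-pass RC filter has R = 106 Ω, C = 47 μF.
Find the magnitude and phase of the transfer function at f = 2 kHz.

Step 1 — Angular frequency: ω = 2π·2000 = 1.257e+04 rad/s.
Step 2 — Transfer function: H(jω) = 1/(1 + jωRC).
Step 3 — Denominator: 1 + jωRC = 1 + j·1.257e+04·106·4.7e-05 = 1 + j62.61.
Step 4 — H = 0.0002551 - j0.01597.
Step 5 — Magnitude: |H| = 0.01597 (-35.9 dB); phase: φ = -89.1°.

|H| = 0.01597 (-35.9 dB), φ = -89.1°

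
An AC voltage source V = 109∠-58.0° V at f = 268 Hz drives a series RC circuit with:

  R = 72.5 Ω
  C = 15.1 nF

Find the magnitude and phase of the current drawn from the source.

Step 1 — Angular frequency: ω = 2π·f = 2π·268 = 1684 rad/s.
Step 2 — Component impedances:
  R: Z = R = 72.5 Ω
  C: Z = 1/(jωC) = -j/(ω·C) = 0 - j3.933e+04 Ω
Step 3 — Series combination: Z_total = R + C = 72.5 - j3.933e+04 Ω = 3.933e+04∠-89.9° Ω.
Step 4 — Source phasor: V = 109∠-58.0° V = 57.76 - j92.44 V.
Step 5 — Ohm's law: I = V / Z_total = (57.76 - j92.44) / (72.5 - j3.933e+04) = 0.002353 + j0.001464 A.
Step 6 — Convert to polar: |I| = 0.002772 A, ∠I = 31.9°.

I = 0.002772∠31.9° A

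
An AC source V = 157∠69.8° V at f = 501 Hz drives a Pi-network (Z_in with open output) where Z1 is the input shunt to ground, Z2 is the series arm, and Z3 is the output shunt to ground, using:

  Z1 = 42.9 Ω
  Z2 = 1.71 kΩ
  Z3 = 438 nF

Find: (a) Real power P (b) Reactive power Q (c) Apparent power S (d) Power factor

Step 1 — Angular frequency: ω = 2π·f = 2π·501 = 3148 rad/s.
Step 2 — Component impedances:
  Z1: Z = R = 42.9 Ω
  Z2: Z = R = 1710 Ω
  Z3: Z = 1/(jωC) = -j/(ω·C) = 0 - j725.3 Ω
Step 3 — With open output, the series arm Z2 and the output shunt Z3 appear in series to ground: Z2 + Z3 = 1710 - j725.3 Ω.
Step 4 — Parallel with input shunt Z1: Z_in = Z1 || (Z2 + Z3) = 42 - j0.3709 Ω = 42.01∠-0.5° Ω.
Step 5 — Source phasor: V = 157∠69.8° V = 54.21 + j147.3 V.
Step 6 — Current: I = V / Z = 1.26 + j3.519 A = 3.738∠70.3° A.
Step 7 — Complex power: S = V·I* = 586.8 - j5.182 VA.
Step 8 — Real power: P = Re(S) = 586.8 W.
Step 9 — Reactive power: Q = Im(S) = -5.182 VAR.
Step 10 — Apparent power: |S| = 586.8 VA.
Step 11 — Power factor: PF = P/|S| = 1 (leading).

(a) P = 586.8 W  (b) Q = -5.182 VAR  (c) S = 586.8 VA  (d) PF = 1 (leading)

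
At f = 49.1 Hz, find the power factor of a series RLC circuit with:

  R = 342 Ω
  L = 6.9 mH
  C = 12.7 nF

Step 1 — Angular frequency: ω = 2π·f = 2π·49.1 = 308.5 rad/s.
Step 2 — Component impedances:
  R: Z = R = 342 Ω
  L: Z = jωL = j·308.5·0.0069 = 0 + j2.129 Ω
  C: Z = 1/(jωC) = -j/(ω·C) = 0 - j2.552e+05 Ω
Step 3 — Series combination: Z_total = R + L + C = 342 - j2.552e+05 Ω = 2.552e+05∠-89.9° Ω.
Step 4 — Power factor: PF = cos(φ) = Re(Z)/|Z| = 342/2.552e+05 = 0.00134.
Step 5 — Type: Im(Z) = -2.552e+05 ⇒ leading (phase φ = -89.9°).

PF = 0.00134 (leading, φ = -89.9°)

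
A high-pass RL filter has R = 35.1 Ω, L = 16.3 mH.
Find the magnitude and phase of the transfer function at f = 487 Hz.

Step 1 — Angular frequency: ω = 2π·487 = 3060 rad/s.
Step 2 — Transfer function: H(jω) = jωL/(R + jωL).
Step 3 — Numerator jωL = j·49.88; denominator R + jωL = 35.1 + j49.88.
Step 4 — H = 0.6688 + j0.4706.
Step 5 — Magnitude: |H| = 0.8178 (-1.7 dB); phase: φ = 35.1°.

|H| = 0.8178 (-1.7 dB), φ = 35.1°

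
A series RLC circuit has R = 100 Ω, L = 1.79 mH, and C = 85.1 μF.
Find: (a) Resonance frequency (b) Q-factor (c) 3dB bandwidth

Step 1 — Resonance condition Im(Z)=0 gives ω₀ = 1/√(LC).
Step 2 — ω₀ = 1/√(0.00179·8.51e-05) = 2562 rad/s.
Step 3 — f₀ = ω₀/(2π) = 407.8 Hz.
Step 4 — Series Q: Q = ω₀L/R = 2562·0.00179/100 = 0.04586.
Step 5 — 3dB bandwidth: Δω = ω₀/Q = 5.587e+04 rad/s; BW = Δω/(2π) = 8891 Hz.

(a) f₀ = 407.8 Hz  (b) Q = 0.04586  (c) BW = 8891 Hz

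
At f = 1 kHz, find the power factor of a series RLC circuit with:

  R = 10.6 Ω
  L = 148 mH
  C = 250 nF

Step 1 — Angular frequency: ω = 2π·f = 2π·1000 = 6283 rad/s.
Step 2 — Component impedances:
  R: Z = R = 10.6 Ω
  L: Z = jωL = j·6283·0.148 = 0 + j929.9 Ω
  C: Z = 1/(jωC) = -j/(ω·C) = 0 - j636.6 Ω
Step 3 — Series combination: Z_total = R + L + C = 10.6 + j293.3 Ω = 293.5∠87.9° Ω.
Step 4 — Power factor: PF = cos(φ) = Re(Z)/|Z| = 10.6/293.5 = 0.03612.
Step 5 — Type: Im(Z) = 293.3 ⇒ lagging (phase φ = 87.9°).

PF = 0.03612 (lagging, φ = 87.9°)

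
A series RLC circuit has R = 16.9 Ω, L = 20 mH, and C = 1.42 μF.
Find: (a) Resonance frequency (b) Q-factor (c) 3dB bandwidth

Step 1 — Resonance condition Im(Z)=0 gives ω₀ = 1/√(LC).
Step 2 — ω₀ = 1/√(0.02·1.42e-06) = 5934 rad/s.
Step 3 — f₀ = ω₀/(2π) = 944.4 Hz.
Step 4 — Series Q: Q = ω₀L/R = 5934·0.02/16.9 = 7.022.
Step 5 — 3dB bandwidth: Δω = ω₀/Q = 845 rad/s; BW = Δω/(2π) = 134.5 Hz.

(a) f₀ = 944.4 Hz  (b) Q = 7.022  (c) BW = 134.5 Hz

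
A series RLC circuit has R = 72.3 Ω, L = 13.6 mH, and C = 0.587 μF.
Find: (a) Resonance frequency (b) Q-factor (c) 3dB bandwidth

Step 1 — Resonance: ω₀ = 1/√(LC) = 1/√(0.0136·5.87e-07) = 1.119e+04 rad/s.
Step 2 — f₀ = ω₀/(2π) = 1781 Hz.
Step 3 — Series Q: Q = ω₀L/R = 1.119e+04·0.0136/72.3 = 2.105.
Step 4 — Bandwidth: Δω = ω₀/Q = 5316 rad/s; BW = Δω/(2π) = 846.1 Hz.

(a) f₀ = 1781 Hz  (b) Q = 2.105  (c) BW = 846.1 Hz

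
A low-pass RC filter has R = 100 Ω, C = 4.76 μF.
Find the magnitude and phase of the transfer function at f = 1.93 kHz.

Step 1 — Angular frequency: ω = 2π·1930 = 1.213e+04 rad/s.
Step 2 — Transfer function: H(jω) = 1/(1 + jωRC).
Step 3 — Denominator: 1 + jωRC = 1 + j·1.213e+04·100·4.76e-06 = 1 + j5.772.
Step 4 — H = 0.02914 - j0.1682.
Step 5 — Magnitude: |H| = 0.1707 (-15.4 dB); phase: φ = -80.2°.

|H| = 0.1707 (-15.4 dB), φ = -80.2°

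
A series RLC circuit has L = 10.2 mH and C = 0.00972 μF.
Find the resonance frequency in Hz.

Step 1 — Resonance condition Im(Z)=0 gives ω₀ = 1/√(LC).
Step 2 — ω₀ = 1/√(0.0102·9.72e-09) = 1.004e+05 rad/s.
Step 3 — f₀ = ω₀/(2π) = 1.598e+04 Hz.

f₀ = 1.598e+04 Hz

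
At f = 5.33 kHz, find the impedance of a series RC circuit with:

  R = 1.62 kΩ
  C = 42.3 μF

Step 1 — Angular frequency: ω = 2π·f = 2π·5330 = 3.349e+04 rad/s.
Step 2 — Component impedances:
  R: Z = R = 1620 Ω
  C: Z = 1/(jωC) = -j/(ω·C) = 0 - j0.7059 Ω
Step 3 — Series combination: Z_total = R + C = 1620 - j0.7059 Ω = 1620∠-0.0° Ω.

Z = 1620 - j0.7059 Ω = 1620∠-0.0° Ω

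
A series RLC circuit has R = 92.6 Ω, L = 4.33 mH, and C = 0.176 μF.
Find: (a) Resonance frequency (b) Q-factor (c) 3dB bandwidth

Step 1 — Resonance: ω₀ = 1/√(LC) = 1/√(0.00433·1.76e-07) = 3.622e+04 rad/s.
Step 2 — f₀ = ω₀/(2π) = 5765 Hz.
Step 3 — Series Q: Q = ω₀L/R = 3.622e+04·0.00433/92.6 = 1.694.
Step 4 — Bandwidth: Δω = ω₀/Q = 2.139e+04 rad/s; BW = Δω/(2π) = 3404 Hz.

(a) f₀ = 5765 Hz  (b) Q = 1.694  (c) BW = 3404 Hz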